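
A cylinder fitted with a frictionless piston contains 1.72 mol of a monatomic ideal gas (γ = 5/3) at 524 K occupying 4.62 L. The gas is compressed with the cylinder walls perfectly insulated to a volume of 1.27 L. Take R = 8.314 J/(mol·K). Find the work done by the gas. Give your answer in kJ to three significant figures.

Adiabatic: TV^(γ−1) = const with γ = 5/3.
T₂ = T₁ (V₁/V₂)^(γ−1) = 524 × (4.62/1.27)^0.667 = 524 × 2.365 = 1239 K.
W_by = nCᵥ(T₁ − T₂) = (1.72)(12.47)(524 − 1239) = -15346 J.

W ≈ -15.3 kJ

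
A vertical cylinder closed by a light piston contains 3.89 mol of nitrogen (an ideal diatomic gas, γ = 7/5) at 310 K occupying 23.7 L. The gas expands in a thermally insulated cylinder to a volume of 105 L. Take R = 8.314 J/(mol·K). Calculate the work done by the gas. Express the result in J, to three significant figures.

W ≈ 11200 J

Adiabatic: TV^(γ−1) = const with γ = 7/5.
T₂ = T₁ (V₁/V₂)^(γ−1) = 310 × (23.7/105)^0.4 = 310 × 0.5513 = 170.9 K.
W_by = nCᵥ(T₁ − T₂) = (3.89)(20.79)(310 − 170.9) = 11245 J.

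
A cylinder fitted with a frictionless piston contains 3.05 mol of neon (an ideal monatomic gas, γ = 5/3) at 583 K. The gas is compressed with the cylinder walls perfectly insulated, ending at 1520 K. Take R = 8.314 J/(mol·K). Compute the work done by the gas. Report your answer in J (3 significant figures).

W ≈ -35600 J

Adiabatic ⇒ Q = 0, so W_by = −ΔU = nCᵥ(T₁ − T₂).
Cᵥ = 3R/2 = 12.47 J/(mol·K).
W = (3.05)(12.47)(583 − 1520) = -35640 J.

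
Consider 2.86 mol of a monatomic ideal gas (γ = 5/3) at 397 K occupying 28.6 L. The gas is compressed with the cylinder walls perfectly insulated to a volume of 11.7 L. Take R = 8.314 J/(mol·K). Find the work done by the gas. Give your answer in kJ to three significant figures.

W ≈ -11.5 kJ

Adiabatic: TV^(γ−1) = const with γ = 5/3.
T₂ = T₁ (V₁/V₂)^(γ−1) = 397 × (28.6/11.7)^0.667 = 397 × 1.815 = 720.4 K.
W_by = nCᵥ(T₁ − T₂) = (2.86)(12.47)(397 − 720.4) = -11535 J.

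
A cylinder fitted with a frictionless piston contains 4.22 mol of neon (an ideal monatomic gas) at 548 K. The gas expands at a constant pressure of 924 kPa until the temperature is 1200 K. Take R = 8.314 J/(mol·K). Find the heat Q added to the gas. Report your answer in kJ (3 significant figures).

Q ≈ 57.2 kJ

Isobaric: W = nRΔT = (4.22)(8.314)(652) = 22875 J.
ΔU = nCᵥΔT with Cᵥ = 3R/2: ΔU = (4.22)(12.47)(652) = 34313 J.
Q = ΔU + W = 34313 + 22875 = 57189 J.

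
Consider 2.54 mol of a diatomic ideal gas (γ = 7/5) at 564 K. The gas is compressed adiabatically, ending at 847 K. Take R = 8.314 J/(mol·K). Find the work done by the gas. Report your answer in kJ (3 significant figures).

Adiabatic ⇒ Q = 0, so W_by = −ΔU = nCᵥ(T₁ − T₂).
Cᵥ = 5R/2 = 20.79 J/(mol·K).
W = (2.54)(20.79)(564 − 847) = -14941 J.

W ≈ -14.9 kJ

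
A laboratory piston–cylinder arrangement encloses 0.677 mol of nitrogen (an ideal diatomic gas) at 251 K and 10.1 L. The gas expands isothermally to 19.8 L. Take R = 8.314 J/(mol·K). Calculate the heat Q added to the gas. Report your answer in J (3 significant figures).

Isothermal ⇒ ΔU = 0, so Q = W = nRT ln(V₂/V₁).
Q = (0.677)(8.314)(251) ln(19.8/10.1) = 1413 × 0.6731 = 951 J.

Q ≈ 951 J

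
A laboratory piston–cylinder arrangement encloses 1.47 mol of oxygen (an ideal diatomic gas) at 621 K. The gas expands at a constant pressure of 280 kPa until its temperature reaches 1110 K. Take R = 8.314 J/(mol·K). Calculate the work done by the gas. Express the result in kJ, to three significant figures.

W ≈ 5.98 kJ

Isobaric: W = P ΔV = nR ΔT.
W = (1.47)(8.314)(1110 − 621) = 5976 J.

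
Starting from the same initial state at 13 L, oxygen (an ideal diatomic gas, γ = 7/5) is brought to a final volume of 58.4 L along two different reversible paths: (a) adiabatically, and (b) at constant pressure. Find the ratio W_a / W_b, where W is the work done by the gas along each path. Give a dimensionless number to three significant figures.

Path (a) adiabatic: W = P₁V₁(1 − (V₁/V₂)^(γ−1))/(γ−1) → W_a/(P₁V₁) = 1.129.
Path (b) isobaric: W = P₁(V₂ − V₁) → W_b/(P₁V₁) = 3.492.
W_a / W_b = 1.129 / 3.492 = 0.3234.

W_a / W_b ≈ 0.323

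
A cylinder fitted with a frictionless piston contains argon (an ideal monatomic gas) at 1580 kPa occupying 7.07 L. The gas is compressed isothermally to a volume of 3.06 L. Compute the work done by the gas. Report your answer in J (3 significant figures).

Isothermal: W = nRT ln(V₂/V₁) = P₁V₁ ln(V₂/V₁).
P₁V₁ = (1580 kPa)(7.07 L) = 11171 J.
W = 11171 × ln(3.06/7.07) = 11171 × -0.8374
W_by_gas = -9355 J.

W ≈ -9350 J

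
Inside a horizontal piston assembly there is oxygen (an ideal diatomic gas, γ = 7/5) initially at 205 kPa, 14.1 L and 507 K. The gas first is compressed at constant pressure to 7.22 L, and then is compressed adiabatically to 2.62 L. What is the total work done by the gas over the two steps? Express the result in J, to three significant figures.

Step 1 (isobaric): W = PΔV = (205 kPa)(7.22 − 14.1 L) = -1410 J.
After step 1: P = 205 kPa, V = 7.22 L, T = 259.6 K.
Step 2 (adiabatic): W = (P₁V₁ − P₂V₂)/(γ−1) = (1480 − 2220)/0.4 = -1850 J.
W_total = -1410 − 1850 = -3261 J.

W_total ≈ -3260 J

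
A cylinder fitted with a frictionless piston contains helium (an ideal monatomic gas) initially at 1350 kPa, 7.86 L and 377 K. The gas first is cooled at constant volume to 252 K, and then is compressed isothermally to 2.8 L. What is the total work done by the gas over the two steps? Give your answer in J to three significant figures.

Step 1 (isochoric): W = 0 (constant volume).
After step 1: P = 902.4 kPa (V unchanged).
Step 2 (isothermal): W = P₁V₁ ln(V₂/V₁) = (7093) ln(2.8/7.86) = -7321 J.
W_total = 0 − 7321 = -7321 J.

W_total ≈ -7320 J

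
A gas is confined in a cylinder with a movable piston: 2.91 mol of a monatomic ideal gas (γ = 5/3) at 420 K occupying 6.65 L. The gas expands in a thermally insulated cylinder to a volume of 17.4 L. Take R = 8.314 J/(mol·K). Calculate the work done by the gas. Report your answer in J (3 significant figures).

Adiabatic: TV^(γ−1) = const with γ = 5/3.
T₂ = T₁ (V₁/V₂)^(γ−1) = 420 × (6.65/17.4)^0.667 = 420 × 0.5266 = 221.2 K.
W_by = nCᵥ(T₁ − T₂) = (2.91)(12.47)(420 − 221.2) = 7215 J.

W ≈ 7210 J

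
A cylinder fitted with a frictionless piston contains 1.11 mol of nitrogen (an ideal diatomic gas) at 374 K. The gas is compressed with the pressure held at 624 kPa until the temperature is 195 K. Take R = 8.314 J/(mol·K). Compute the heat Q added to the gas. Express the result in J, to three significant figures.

Q ≈ -5780 J

Isobaric: W = nRΔT = (1.11)(8.314)(-179) = -1652 J.
ΔU = nCᵥΔT with Cᵥ = 5R/2: ΔU = (1.11)(20.79)(-179) = -4130 J.
Q = ΔU + W = -4130 − 1652 = -5782 J.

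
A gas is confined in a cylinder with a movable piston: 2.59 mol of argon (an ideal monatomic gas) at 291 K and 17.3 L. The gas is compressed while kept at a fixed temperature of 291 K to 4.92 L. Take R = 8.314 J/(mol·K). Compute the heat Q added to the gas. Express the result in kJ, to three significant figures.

Q ≈ -7.88 kJ

Isothermal ⇒ ΔU = 0, so Q = W = nRT ln(V₂/V₁).
Q = (2.59)(8.314)(291) ln(4.92/17.3) = 6266 × -1.257 = -7879 J.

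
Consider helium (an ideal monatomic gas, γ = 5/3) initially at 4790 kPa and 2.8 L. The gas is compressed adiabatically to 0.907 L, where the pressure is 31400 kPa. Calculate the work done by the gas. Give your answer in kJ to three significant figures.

Adiabatic: W = (P₁V₁ − P₂V₂)/(γ − 1) with γ = 5/3.
P₁V₁ = 13412 J, P₂V₂ = 28480 J.
W = (13412 − 28480) / 0.6667 = -22602 J.

W ≈ -22.6 kJ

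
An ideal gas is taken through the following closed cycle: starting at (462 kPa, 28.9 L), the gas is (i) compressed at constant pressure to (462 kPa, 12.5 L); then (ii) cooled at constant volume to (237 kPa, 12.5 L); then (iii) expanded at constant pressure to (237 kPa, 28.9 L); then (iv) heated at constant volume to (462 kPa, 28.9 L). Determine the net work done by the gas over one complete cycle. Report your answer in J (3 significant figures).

Constant-volume legs do no work.
W(i) = (462)(12.5 − 28.9) = -7577 J; W(iii) = (237)(28.9 − 12.5) = 3887 J.
W_net = -7577 + 3887 = -3690 J (the counter-clockwise enclosed area).

W_net ≈ -3690 J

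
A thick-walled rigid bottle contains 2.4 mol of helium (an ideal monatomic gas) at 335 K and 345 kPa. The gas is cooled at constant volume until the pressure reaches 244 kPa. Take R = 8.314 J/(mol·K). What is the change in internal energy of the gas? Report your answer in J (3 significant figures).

Constant volume ⇒ W = 0, so Q = ΔU = nCᵥΔT with Cᵥ = 3R/2 = 12.47 J/(mol·K).
At constant V, T₂/T₁ = P₂/P₁ ⇒ ΔT = T₁(P₂/P₁ − 1) = 335·(244/345 − 1) = -98.07 K.
ΔU = (2.4)(12.47)(-98.07) = -2935 J.

ΔU ≈ -2940 J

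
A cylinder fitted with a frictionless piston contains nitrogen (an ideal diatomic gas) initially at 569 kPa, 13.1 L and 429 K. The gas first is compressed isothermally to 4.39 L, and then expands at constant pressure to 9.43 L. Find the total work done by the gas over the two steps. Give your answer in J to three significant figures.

W_total ≈ 408 J

Step 1 (isothermal): W = P₁V₁ ln(V₂/V₁) = (7454) ln(4.39/13.1) = -8149 J.
After step 1: P = 1698 kPa, V = 4.39 L, T = 429 K.
Step 2 (isobaric): W = PΔV = (1698 kPa)(9.43 − 4.39 L) = 8558 J.
W_total = -8149 + 8558 = 408.3 J.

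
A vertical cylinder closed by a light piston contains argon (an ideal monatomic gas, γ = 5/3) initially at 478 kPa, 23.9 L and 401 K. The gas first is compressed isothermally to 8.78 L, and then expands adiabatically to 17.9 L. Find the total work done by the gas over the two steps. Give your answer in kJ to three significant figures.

W_total ≈ -4.96 kJ

Step 1 (isothermal): W = P₁V₁ ln(V₂/V₁) = (11424) ln(8.78/23.9) = -11440 J.
After step 1: P = 1301 kPa, V = 8.78 L, T = 401 K.
Step 2 (adiabatic): W = (P₁V₁ − P₂V₂)/(γ−1) = (11424 − 7105)/0.667 = 6478 J.
W_total = -11440 + 6478 = -4962 J.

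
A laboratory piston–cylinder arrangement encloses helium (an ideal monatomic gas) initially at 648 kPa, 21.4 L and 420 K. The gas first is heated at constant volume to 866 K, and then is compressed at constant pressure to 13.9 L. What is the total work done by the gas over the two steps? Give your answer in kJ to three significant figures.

Step 1 (isochoric): W = 0 (constant volume).
After step 1: P = 1336 kPa (V unchanged).
Step 2 (isobaric): W = PΔV = (1336 kPa)(13.9 − 21.4 L) = -10021 J.
W_total = 0 − 10021 = -10021 J.

W_total ≈ -10.0 kJ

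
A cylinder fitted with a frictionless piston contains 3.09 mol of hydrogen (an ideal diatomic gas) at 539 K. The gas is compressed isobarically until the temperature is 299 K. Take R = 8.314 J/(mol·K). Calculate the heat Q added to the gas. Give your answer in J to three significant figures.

Isobaric: W = nRΔT = (3.09)(8.314)(-240) = -6166 J.
ΔU = nCᵥΔT with Cᵥ = 5R/2: ΔU = (3.09)(20.79)(-240) = -15414 J.
Q = ΔU + W = -15414 − 6166 = -21580 J.

Q ≈ -21600 J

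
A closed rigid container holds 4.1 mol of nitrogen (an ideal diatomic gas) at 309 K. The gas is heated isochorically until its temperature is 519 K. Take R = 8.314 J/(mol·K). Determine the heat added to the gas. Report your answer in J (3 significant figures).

Q ≈ 17900 J

Constant volume ⇒ W = 0, so Q = ΔU = nCᵥΔT with Cᵥ = 5R/2 = 20.79 J/(mol·K).
ΔU = (4.1)(20.79)(519 − 309) = 17896 J.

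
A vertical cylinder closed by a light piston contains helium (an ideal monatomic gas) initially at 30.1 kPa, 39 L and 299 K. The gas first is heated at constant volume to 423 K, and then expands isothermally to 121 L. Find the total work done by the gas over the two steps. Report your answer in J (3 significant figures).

W_total ≈ 1880 J

Step 1 (isochoric): W = 0 (constant volume).
After step 1: P = 42.58 kPa (V unchanged).
Step 2 (isothermal): W = P₁V₁ ln(V₂/V₁) = (1661) ln(121/39) = 1880 J.
W_total = 0 + 1880 = 1880 J.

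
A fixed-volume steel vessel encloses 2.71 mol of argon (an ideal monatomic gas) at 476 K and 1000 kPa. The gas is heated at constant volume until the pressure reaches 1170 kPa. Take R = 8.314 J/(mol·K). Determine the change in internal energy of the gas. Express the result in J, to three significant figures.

Constant volume ⇒ W = 0, so Q = ΔU = nCᵥΔT with Cᵥ = 3R/2 = 12.47 J/(mol·K).
At constant V, T₂/T₁ = P₂/P₁ ⇒ ΔT = T₁(P₂/P₁ − 1) = 476·(1170/1000 − 1) = 80.92 K.
ΔU = (2.71)(12.47)(80.92) = 2735 J.

ΔU ≈ 2730 J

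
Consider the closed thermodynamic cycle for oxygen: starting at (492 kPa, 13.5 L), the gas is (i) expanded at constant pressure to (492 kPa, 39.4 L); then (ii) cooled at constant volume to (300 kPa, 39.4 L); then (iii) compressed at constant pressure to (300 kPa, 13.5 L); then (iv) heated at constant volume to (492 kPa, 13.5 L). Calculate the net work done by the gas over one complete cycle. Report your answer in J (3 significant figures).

W_net ≈ 4970 J

Constant-volume legs do no work.
W(i) = (492)(39.4 − 13.5) = 12743 J; W(iii) = (300)(13.5 − 39.4) = -7770 J.
W_net = 12743 − 7770 = 4973 J (the clockwise enclosed area).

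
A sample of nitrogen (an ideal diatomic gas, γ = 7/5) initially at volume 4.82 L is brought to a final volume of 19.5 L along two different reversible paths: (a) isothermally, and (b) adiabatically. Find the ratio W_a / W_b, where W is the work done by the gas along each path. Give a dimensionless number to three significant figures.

W_a / W_b ≈ 1.31

Path (a) isothermal: W = P₁V₁ ln(V₂/V₁) → W_a/(P₁V₁) = 1.398.
Path (b) adiabatic: W = P₁V₁(1 − (V₁/V₂)^(γ−1))/(γ−1) → W_b/(P₁V₁) = 1.071.
W_a / W_b = 1.398 / 1.071 = 1.305.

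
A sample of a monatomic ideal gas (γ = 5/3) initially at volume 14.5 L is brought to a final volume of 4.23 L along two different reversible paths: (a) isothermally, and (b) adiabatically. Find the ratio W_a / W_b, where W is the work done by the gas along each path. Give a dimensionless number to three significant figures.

Path (a) isothermal: W = P₁V₁ ln(V₂/V₁) → W_a/(P₁V₁) = -1.232.
Path (b) adiabatic: W = P₁V₁(1 − (V₁/V₂)^(γ−1))/(γ−1) → W_b/(P₁V₁) = -1.91.
W_a / W_b = -1.232 / -1.91 = 0.6449.

W_a / W_b ≈ 0.645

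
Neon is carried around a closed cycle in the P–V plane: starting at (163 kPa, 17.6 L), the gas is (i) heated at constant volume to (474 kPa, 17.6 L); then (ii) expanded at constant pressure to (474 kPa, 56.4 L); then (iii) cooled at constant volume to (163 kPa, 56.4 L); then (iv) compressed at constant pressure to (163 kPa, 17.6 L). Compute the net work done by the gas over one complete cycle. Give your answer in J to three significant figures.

Constant-volume legs do no work.
W(ii) = (474)(56.4 − 17.6) = 18391 J; W(iv) = (163)(17.6 − 56.4) = -6324 J.
W_net = 18391 − 6324 = 12067 J (the clockwise enclosed area).

W_net ≈ 12100 J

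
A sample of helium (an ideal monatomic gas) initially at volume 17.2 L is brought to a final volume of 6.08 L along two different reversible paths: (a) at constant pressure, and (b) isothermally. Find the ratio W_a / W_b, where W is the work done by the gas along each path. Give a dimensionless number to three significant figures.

Path (a) isobaric: W = P₁(V₂ − V₁) → W_a/(P₁V₁) = -0.6465.
Path (b) isothermal: W = P₁V₁ ln(V₂/V₁) → W_b/(P₁V₁) = -1.04.
W_a / W_b = -0.6465 / -1.04 = 0.6217.

W_a / W_b ≈ 0.622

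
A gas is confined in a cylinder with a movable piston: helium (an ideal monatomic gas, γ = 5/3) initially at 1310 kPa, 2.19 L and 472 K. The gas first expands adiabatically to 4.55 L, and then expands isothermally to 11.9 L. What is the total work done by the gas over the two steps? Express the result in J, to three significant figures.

W_total ≈ 3350 J

Step 1 (adiabatic): W = (P₁V₁ − P₂V₂)/(γ−1) = (2869 − 1762)/0.667 = 1660 J.
After step 1: P = 387.3 kPa, V = 4.55 L, T = 289.9 K.
Step 2 (isothermal): W = P₁V₁ ln(V₂/V₁) = (1762) ln(11.9/4.55) = 1694 J.
W_total = 1660 + 1694 = 3354 J.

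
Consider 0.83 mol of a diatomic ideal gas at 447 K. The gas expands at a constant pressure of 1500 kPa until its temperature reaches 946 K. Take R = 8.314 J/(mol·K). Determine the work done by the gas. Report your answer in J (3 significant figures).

W ≈ 3440 J

Isobaric: W = P ΔV = nR ΔT.
W = (0.83)(8.314)(946 − 447) = 3443 J.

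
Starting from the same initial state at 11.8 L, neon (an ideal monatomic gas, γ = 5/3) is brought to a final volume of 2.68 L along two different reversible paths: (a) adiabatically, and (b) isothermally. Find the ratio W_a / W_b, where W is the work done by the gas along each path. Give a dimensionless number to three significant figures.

Path (a) adiabatic: W = P₁V₁(1 − (V₁/V₂)^(γ−1))/(γ−1) → W_a/(P₁V₁) = -2.53.
Path (b) isothermal: W = P₁V₁ ln(V₂/V₁) → W_b/(P₁V₁) = -1.482.
W_a / W_b = -2.53 / -1.482 = 1.707.

W_a / W_b ≈ 1.71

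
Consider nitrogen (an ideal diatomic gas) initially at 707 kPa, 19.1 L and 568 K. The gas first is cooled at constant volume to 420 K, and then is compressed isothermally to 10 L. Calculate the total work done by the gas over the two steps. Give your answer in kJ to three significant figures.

W_total ≈ -6.46 kJ

Step 1 (isochoric): W = 0 (constant volume).
After step 1: P = 522.8 kPa (V unchanged).
Step 2 (isothermal): W = P₁V₁ ln(V₂/V₁) = (9985) ln(10/19.1) = -6461 J.
W_total = 0 − 6461 = -6461 J.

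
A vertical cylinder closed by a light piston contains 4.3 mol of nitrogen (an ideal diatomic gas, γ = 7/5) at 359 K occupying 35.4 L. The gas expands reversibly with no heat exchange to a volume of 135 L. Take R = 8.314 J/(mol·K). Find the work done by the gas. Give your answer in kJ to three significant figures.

W ≈ 13.3 kJ

Adiabatic: TV^(γ−1) = const with γ = 7/5.
T₂ = T₁ (V₁/V₂)^(γ−1) = 359 × (35.4/135)^0.4 = 359 × 0.5854 = 210.2 K.
W_by = nCᵥ(T₁ − T₂) = (4.3)(20.79)(359 − 210.2) = 13302 J.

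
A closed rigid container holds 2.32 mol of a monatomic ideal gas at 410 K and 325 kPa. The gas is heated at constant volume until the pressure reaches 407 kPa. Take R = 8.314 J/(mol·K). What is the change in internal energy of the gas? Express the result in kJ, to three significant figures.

ΔU ≈ 2.99 kJ

Constant volume ⇒ W = 0, so Q = ΔU = nCᵥΔT with Cᵥ = 3R/2 = 12.47 J/(mol·K).
At constant V, T₂/T₁ = P₂/P₁ ⇒ ΔT = T₁(P₂/P₁ − 1) = 410·(407/325 − 1) = 103.4 K.
ΔU = (2.32)(12.47)(103.4) = 2993 J.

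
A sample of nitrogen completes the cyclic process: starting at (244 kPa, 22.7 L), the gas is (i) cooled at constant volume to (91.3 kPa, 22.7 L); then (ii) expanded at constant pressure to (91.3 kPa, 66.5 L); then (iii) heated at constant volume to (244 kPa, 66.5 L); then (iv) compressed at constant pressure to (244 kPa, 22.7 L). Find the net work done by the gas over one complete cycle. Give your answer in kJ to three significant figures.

W_net ≈ -6.69 kJ

Constant-volume legs do no work.
W(ii) = (91.3)(66.5 − 22.7) = 3999 J; W(iv) = (244)(22.7 − 66.5) = -10687 J.
W_net = 3999 − 10687 = -6688 J (the counter-clockwise enclosed area).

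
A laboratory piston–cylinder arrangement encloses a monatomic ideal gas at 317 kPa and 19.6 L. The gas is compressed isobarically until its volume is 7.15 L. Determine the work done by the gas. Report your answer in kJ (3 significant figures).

Isobaric: W = P ΔV.
W = (317 kPa)(7.15 − 19.6 L) = (317)(-12.45) = -3947 J.

W ≈ -3.95 kJ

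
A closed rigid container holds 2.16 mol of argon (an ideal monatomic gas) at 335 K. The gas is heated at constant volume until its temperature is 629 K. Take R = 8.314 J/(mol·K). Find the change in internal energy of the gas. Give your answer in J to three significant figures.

Constant volume ⇒ W = 0, so Q = ΔU = nCᵥΔT with Cᵥ = 3R/2 = 12.47 J/(mol·K).
ΔU = (2.16)(12.47)(629 − 335) = 7920 J.

ΔU ≈ 7920 J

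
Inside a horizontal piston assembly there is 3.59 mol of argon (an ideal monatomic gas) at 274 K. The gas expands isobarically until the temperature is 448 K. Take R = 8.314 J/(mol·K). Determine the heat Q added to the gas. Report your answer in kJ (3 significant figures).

Isobaric: W = nRΔT = (3.59)(8.314)(174) = 5193 J.
ΔU = nCᵥΔT with Cᵥ = 3R/2: ΔU = (3.59)(12.47)(174) = 7790 J.
Q = ΔU + W = 7790 + 5193 = 12984 J.

Q ≈ 13.0 kJ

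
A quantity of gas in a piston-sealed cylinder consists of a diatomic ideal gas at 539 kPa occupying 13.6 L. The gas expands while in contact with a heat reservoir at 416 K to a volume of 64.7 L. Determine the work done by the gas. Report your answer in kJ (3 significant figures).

Isothermal: W = nRT ln(V₂/V₁) = P₁V₁ ln(V₂/V₁).
P₁V₁ = (539 kPa)(13.6 L) = 7330 J.
W = 7330 × ln(64.7/13.6) = 7330 × 1.56
W_by_gas = 11433 J.

W ≈ 11.4 kJ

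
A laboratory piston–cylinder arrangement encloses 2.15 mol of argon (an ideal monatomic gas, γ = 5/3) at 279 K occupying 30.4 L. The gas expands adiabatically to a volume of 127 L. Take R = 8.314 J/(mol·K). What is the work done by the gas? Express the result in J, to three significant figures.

Adiabatic: TV^(γ−1) = const with γ = 5/3.
T₂ = T₁ (V₁/V₂)^(γ−1) = 279 × (30.4/127)^0.667 = 279 × 0.3855 = 107.6 K.
W_by = nCᵥ(T₁ − T₂) = (2.15)(12.47)(279 − 107.6) = 4597 J.

W ≈ 4600 J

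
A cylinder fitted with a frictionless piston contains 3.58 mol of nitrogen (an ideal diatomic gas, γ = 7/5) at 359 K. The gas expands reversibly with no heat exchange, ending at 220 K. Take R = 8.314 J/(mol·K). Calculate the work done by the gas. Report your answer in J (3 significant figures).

W ≈ 10300 J

Adiabatic ⇒ Q = 0, so W_by = −ΔU = nCᵥ(T₁ − T₂).
Cᵥ = 5R/2 = 20.79 J/(mol·K).
W = (3.58)(20.79)(359 − 220) = 10343 J.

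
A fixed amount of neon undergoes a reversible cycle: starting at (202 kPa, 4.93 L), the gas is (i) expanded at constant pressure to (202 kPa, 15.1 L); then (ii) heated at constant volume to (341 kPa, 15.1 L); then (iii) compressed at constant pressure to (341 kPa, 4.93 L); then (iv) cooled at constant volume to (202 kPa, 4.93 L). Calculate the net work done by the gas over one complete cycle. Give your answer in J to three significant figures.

W_net ≈ -1410 J

Constant-volume legs do no work.
W(i) = (202)(15.1 − 4.93) = 2054 J; W(iii) = (341)(4.93 − 15.1) = -3468 J.
W_net = 2054 − 3468 = -1414 J (the counter-clockwise enclosed area).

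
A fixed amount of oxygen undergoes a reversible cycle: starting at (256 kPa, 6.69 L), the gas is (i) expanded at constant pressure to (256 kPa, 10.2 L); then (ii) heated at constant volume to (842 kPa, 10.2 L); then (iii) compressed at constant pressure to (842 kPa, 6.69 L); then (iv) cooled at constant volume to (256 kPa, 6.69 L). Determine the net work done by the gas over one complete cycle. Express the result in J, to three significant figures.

Constant-volume legs do no work.
W(i) = (256)(10.2 − 6.69) = 898.6 J; W(iii) = (842)(6.69 − 10.2) = -2955 J.
W_net = 898.6 − 2955 = -2057 J (the counter-clockwise enclosed area).

W_net ≈ -2060 J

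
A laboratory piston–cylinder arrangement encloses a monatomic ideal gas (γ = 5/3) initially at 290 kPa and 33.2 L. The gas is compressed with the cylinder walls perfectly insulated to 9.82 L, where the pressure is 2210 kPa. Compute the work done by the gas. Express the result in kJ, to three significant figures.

Adiabatic: W = (P₁V₁ − P₂V₂)/(γ − 1) with γ = 5/3.
P₁V₁ = 9628 J, P₂V₂ = 21702 J.
W = (9628 − 21702) / 0.6667 = -18111 J.

W ≈ -18.1 kJ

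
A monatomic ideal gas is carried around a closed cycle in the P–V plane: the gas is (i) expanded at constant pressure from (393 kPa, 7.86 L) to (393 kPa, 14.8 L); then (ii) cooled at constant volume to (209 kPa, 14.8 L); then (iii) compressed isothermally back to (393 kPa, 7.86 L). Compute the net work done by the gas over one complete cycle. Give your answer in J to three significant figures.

W_net ≈ 770 J

Leg (i): W = PΔV = (393)(14.8 − 7.86) = 2727 J.
Leg (ii): W = 0.
Leg (iii): W = PᵢVᵢ ln(V_f/Vᵢ) = (3093) ln(7.86/14.8) = -1958 J.
W_net = 2727 − 1958 = 769.9 J.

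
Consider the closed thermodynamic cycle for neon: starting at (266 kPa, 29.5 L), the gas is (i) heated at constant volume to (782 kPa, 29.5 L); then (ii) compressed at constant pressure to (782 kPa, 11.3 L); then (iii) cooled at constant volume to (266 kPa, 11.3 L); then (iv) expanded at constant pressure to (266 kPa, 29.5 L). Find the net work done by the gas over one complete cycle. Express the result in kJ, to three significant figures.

Constant-volume legs do no work.
W(ii) = (782)(11.3 − 29.5) = -14232 J; W(iv) = (266)(29.5 − 11.3) = 4841 J.
W_net = -14232 + 4841 = -9391 J (the counter-clockwise enclosed area).

W_net ≈ -9.39 kJ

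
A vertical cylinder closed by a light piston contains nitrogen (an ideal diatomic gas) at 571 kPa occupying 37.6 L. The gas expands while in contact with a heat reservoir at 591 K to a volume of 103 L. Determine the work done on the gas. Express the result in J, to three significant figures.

Isothermal: W = nRT ln(V₂/V₁) = P₁V₁ ln(V₂/V₁).
P₁V₁ = (571 kPa)(37.6 L) = 21470 J.
W = 21470 × ln(103/37.6) = 21470 × 1.008
W_by_gas = 21635 J; work on gas = −W_by = -21635 J.

W ≈ -21600 J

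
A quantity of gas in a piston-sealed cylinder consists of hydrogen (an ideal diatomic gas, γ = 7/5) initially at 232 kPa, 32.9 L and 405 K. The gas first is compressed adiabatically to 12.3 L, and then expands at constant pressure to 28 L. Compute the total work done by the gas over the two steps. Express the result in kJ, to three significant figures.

W_total ≈ 5.24 kJ

Step 1 (adiabatic): W = (P₁V₁ − P₂V₂)/(γ−1) = (7633 − 11314)/0.4 = -9202 J.
After step 1: P = 919.8 kPa, V = 12.3 L, T = 600.3 K.
Step 2 (isobaric): W = PΔV = (919.8 kPa)(28 − 12.3 L) = 14441 J.
W_total = -9202 + 14441 = 5239 J.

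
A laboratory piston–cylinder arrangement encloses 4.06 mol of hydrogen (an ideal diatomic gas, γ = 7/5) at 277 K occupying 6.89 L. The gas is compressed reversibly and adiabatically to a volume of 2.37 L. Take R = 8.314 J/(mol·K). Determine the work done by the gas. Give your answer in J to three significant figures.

W ≈ -12400 J

Adiabatic: TV^(γ−1) = const with γ = 7/5.
T₂ = T₁ (V₁/V₂)^(γ−1) = 277 × (6.89/2.37)^0.4 = 277 × 1.532 = 424.5 K.
W_by = nCᵥ(T₁ − T₂) = (4.06)(20.79)(277 − 424.5) = -12446 J.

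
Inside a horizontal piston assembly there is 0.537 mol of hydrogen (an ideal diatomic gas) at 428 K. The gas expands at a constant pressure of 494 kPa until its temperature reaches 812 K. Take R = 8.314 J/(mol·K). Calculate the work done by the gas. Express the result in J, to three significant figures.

Isobaric: W = P ΔV = nR ΔT.
W = (0.537)(8.314)(812 − 428) = 1714 J.

W ≈ 1710 J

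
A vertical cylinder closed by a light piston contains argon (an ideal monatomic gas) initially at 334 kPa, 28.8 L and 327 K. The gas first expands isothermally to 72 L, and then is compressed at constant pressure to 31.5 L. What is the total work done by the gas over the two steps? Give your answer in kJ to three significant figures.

W_total ≈ 3.40 kJ

Step 1 (isothermal): W = P₁V₁ ln(V₂/V₁) = (9619) ln(72/28.8) = 8814 J.
After step 1: P = 133.6 kPa, V = 72 L, T = 327 K.
Step 2 (isobaric): W = PΔV = (133.6 kPa)(31.5 − 72 L) = -5411 J.
W_total = 8814 − 5411 = 3403 J.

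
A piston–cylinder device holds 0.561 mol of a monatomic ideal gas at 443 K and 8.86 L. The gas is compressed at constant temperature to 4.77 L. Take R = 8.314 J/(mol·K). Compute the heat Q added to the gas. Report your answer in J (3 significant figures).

Q ≈ -1280 J

Isothermal ⇒ ΔU = 0, so Q = W = nRT ln(V₂/V₁).
Q = (0.561)(8.314)(443) ln(4.77/8.86) = 2066 × -0.6192 = -1279 J.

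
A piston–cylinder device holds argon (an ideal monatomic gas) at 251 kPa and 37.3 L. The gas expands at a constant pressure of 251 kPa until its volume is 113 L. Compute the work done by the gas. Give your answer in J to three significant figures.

W ≈ 19000 J

Isobaric: W = P ΔV.
W = (251 kPa)(113 − 37.3 L) = (251)(75.7) = 19001 J.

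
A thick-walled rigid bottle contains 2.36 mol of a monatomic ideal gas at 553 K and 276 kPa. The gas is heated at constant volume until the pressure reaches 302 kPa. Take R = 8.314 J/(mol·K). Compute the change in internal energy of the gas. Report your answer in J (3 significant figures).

ΔU ≈ 1530 J

Constant volume ⇒ W = 0, so Q = ΔU = nCᵥΔT with Cᵥ = 3R/2 = 12.47 J/(mol·K).
At constant V, T₂/T₁ = P₂/P₁ ⇒ ΔT = T₁(P₂/P₁ − 1) = 553·(302/276 − 1) = 52.09 K.
ΔU = (2.36)(12.47)(52.09) = 1533 J.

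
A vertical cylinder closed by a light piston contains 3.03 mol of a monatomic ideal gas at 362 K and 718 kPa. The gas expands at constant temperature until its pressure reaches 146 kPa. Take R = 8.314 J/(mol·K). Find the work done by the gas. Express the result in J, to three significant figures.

Isothermal process: W = nRT ln(V₂/V₁) = nRT ln(P₁/P₂).
W = (3.03)(8.314)(362) × ln(718/146)
  = 9119 × ln(4.918) = 9119 × 1.593
W_by_gas = 14526 J.

W ≈ 14500 J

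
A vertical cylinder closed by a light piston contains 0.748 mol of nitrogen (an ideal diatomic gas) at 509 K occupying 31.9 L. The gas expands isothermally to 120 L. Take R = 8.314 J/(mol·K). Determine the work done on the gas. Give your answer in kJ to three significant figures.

W ≈ -4.19 kJ

Isothermal: W = nRT ln(V₂/V₁).
W = (0.748)(8.314)(509) × ln(120/31.9)
  = 3165 × 1.325
W_by_gas = 4194 J; work on gas = −W_by = -4194 J.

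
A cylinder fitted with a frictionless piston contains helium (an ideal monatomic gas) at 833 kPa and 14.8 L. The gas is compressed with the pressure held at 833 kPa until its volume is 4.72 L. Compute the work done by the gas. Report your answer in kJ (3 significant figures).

W ≈ -8.40 kJ

Isobaric: W = P ΔV.
W = (833 kPa)(4.72 − 14.8 L) = (833)(-10.08) = -8397 J.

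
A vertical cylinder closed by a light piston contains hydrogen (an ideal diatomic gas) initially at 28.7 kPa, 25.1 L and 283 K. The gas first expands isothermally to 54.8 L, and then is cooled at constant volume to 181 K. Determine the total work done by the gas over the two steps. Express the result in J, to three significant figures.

W_total ≈ 562 J

Step 1 (isothermal): W = P₁V₁ ln(V₂/V₁) = (720.4) ln(54.8/25.1) = 562.5 J.
Step 2 (isochoric): W = 0 (constant volume).
W_total = 562.5 + 0 = 562.5 J.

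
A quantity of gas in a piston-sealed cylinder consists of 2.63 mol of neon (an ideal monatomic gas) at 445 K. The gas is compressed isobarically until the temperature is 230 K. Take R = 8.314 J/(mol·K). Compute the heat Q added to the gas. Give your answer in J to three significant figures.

Isobaric: W = nRΔT = (2.63)(8.314)(-215) = -4701 J.
ΔU = nCᵥΔT with Cᵥ = 3R/2: ΔU = (2.63)(12.47)(-215) = -7052 J.
Q = ΔU + W = -7052 − 4701 = -11753 J.

Q ≈ -11800 J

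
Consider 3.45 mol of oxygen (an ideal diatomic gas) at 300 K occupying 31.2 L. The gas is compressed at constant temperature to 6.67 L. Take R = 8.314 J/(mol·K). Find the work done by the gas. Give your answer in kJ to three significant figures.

W ≈ -13.3 kJ

Isothermal: W = nRT ln(V₂/V₁).
W = (3.45)(8.314)(300) × ln(6.67/31.2)
  = 8605 × -1.543
W_by_gas = -13276 J.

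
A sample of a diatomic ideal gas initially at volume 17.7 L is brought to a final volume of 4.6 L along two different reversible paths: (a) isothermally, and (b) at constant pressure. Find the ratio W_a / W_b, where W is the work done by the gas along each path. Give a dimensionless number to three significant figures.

Path (a) isothermal: W = P₁V₁ ln(V₂/V₁) → W_a/(P₁V₁) = -1.348.
Path (b) isobaric: W = P₁(V₂ − V₁) → W_b/(P₁V₁) = -0.7401.
W_a / W_b = -1.348 / -0.7401 = 1.821.

W_a / W_b ≈ 1.82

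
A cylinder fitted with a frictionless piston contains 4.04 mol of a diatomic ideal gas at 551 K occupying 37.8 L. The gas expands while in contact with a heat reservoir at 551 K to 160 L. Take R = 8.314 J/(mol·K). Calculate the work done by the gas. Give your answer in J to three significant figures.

Isothermal: W = nRT ln(V₂/V₁).
W = (4.04)(8.314)(551) × ln(160/37.8)
  = 18507 × 1.443
W_by_gas = 26704 J.

W ≈ 26700 J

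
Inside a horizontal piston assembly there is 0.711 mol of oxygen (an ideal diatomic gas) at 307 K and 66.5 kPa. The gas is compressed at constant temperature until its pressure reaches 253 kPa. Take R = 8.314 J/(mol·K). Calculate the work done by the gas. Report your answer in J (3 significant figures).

W ≈ -2420 J

Isothermal process: W = nRT ln(V₂/V₁) = nRT ln(P₁/P₂).
W = (0.711)(8.314)(307) × ln(66.5/253)
  = 1815 × ln(0.2628) = 1815 × -1.336
W_by_gas = -2425 J.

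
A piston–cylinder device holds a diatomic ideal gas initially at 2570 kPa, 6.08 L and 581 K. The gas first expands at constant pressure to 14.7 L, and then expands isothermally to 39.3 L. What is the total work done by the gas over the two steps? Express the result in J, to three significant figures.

W_total ≈ 59300 J

Step 1 (isobaric): W = PΔV = (2570 kPa)(14.7 − 6.08 L) = 22153 J.
After step 1: P = 2570 kPa, V = 14.7 L, T = 1405 K.
Step 2 (isothermal): W = P₁V₁ ln(V₂/V₁) = (37779) ln(39.3/14.7) = 37151 J.
W_total = 22153 + 37151 = 59304 J.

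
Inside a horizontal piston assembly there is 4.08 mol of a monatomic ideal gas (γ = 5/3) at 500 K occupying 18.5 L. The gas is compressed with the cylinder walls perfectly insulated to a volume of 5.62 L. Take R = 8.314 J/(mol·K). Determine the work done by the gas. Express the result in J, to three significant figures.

W ≈ -30900 J

Adiabatic: TV^(γ−1) = const with γ = 5/3.
T₂ = T₁ (V₁/V₂)^(γ−1) = 500 × (18.5/5.62)^0.667 = 500 × 2.213 = 1106 K.
W_by = nCᵥ(T₁ − T₂) = (4.08)(12.47)(500 − 1106) = -30857 J.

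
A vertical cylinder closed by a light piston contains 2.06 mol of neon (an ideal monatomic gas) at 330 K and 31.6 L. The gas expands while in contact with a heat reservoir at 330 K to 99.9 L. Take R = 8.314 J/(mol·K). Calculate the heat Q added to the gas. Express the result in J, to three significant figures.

Isothermal ⇒ ΔU = 0, so Q = W = nRT ln(V₂/V₁).
Q = (2.06)(8.314)(330) ln(99.9/31.6) = 5652 × 1.151 = 6505 J.

Q ≈ 6510 J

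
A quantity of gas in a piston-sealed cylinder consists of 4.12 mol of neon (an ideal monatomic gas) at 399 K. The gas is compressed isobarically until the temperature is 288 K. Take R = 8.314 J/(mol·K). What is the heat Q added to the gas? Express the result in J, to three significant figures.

Q ≈ -9510 J

Isobaric: W = nRΔT = (4.12)(8.314)(-111) = -3802 J.
ΔU = nCᵥΔT with Cᵥ = 3R/2: ΔU = (4.12)(12.47)(-111) = -5703 J.
Q = ΔU + W = -5703 − 3802 = -9505 J.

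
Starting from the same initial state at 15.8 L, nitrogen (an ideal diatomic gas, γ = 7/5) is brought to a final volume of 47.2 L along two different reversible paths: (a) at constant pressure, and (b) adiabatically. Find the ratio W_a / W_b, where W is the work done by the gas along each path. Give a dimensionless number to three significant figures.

Path (a) isobaric: W = P₁(V₂ − V₁) → W_a/(P₁V₁) = 1.987.
Path (b) adiabatic: W = P₁V₁(1 − (V₁/V₂)^(γ−1))/(γ−1) → W_b/(P₁V₁) = 0.8863.
W_a / W_b = 1.987 / 0.8863 = 2.242.

W_a / W_b ≈ 2.24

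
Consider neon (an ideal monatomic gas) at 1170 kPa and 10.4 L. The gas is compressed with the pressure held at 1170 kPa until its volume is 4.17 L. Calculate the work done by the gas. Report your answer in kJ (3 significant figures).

Isobaric: W = P ΔV.
W = (1170 kPa)(4.17 − 10.4 L) = (1170)(-6.23) = -7289 J.

W ≈ -7.29 kJ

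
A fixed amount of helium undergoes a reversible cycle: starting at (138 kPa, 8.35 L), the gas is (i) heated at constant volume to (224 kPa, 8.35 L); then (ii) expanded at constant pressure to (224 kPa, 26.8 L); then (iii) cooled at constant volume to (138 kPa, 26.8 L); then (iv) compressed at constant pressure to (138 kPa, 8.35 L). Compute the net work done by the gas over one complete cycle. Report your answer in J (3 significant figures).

Constant-volume legs do no work.
W(ii) = (224)(26.8 − 8.35) = 4133 J; W(iv) = (138)(8.35 − 26.8) = -2546 J.
W_net = 4133 − 2546 = 1587 J (the clockwise enclosed area).

W_net ≈ 1590 J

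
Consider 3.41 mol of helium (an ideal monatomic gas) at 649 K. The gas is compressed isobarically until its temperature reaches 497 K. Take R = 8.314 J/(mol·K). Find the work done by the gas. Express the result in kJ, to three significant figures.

W ≈ -4.31 kJ

Isobaric: W = P ΔV = nR ΔT.
W = (3.41)(8.314)(497 − 649) = -4309 J.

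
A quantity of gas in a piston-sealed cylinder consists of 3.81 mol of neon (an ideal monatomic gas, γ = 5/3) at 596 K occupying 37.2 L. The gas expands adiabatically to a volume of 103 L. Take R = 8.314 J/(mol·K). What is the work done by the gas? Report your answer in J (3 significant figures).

W ≈ 14000 J

Adiabatic: TV^(γ−1) = const with γ = 5/3.
T₂ = T₁ (V₁/V₂)^(γ−1) = 596 × (37.2/103)^0.667 = 596 × 0.5072 = 302.3 K.
W_by = nCᵥ(T₁ − T₂) = (3.81)(12.47)(596 − 302.3) = 13957 J.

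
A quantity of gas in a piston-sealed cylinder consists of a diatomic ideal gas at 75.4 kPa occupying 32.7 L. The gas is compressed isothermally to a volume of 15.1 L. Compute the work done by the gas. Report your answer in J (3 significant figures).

W ≈ -1910 J

Isothermal: W = nRT ln(V₂/V₁) = P₁V₁ ln(V₂/V₁).
P₁V₁ = (75.4 kPa)(32.7 L) = 2466 J.
W = 2466 × ln(15.1/32.7) = 2466 × -0.7727
W_by_gas = -1905 J.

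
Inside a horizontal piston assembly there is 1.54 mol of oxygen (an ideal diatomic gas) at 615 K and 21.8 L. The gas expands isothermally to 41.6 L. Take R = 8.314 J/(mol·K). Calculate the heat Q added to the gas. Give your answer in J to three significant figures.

Isothermal ⇒ ΔU = 0, so Q = W = nRT ln(V₂/V₁).
Q = (1.54)(8.314)(615) ln(41.6/21.8) = 7874 × 0.6462 = 5088 J.

Q ≈ 5090 J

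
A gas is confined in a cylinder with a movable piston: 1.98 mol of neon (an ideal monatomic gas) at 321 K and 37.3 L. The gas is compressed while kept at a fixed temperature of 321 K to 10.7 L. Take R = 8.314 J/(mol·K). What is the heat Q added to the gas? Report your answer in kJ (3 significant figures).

Isothermal ⇒ ΔU = 0, so Q = W = nRT ln(V₂/V₁).
Q = (1.98)(8.314)(321) ln(10.7/37.3) = 5284 × -1.249 = -6599 J.

Q ≈ -6.60 kJ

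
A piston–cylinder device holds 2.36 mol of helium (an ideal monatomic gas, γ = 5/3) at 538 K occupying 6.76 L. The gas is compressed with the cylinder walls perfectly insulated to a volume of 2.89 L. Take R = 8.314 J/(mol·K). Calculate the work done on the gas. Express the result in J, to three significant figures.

Adiabatic: TV^(γ−1) = const with γ = 5/3.
T₂ = T₁ (V₁/V₂)^(γ−1) = 538 × (6.76/2.89)^0.667 = 538 × 1.762 = 948 K.
W_by = nCᵥ(T₁ − T₂) = (2.36)(12.47)(538 − 948) = -12067 J.
Work on gas = −W_by = 12067 J.

W ≈ 12100 J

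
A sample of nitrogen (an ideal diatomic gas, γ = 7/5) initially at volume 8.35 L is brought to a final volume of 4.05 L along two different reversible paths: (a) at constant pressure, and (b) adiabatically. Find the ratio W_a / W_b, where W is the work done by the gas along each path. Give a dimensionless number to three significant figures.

W_a / W_b ≈ 0.614

Path (a) isobaric: W = P₁(V₂ − V₁) → W_a/(P₁V₁) = -0.515.
Path (b) adiabatic: W = P₁V₁(1 − (V₁/V₂)^(γ−1))/(γ−1) → W_b/(P₁V₁) = -0.8391.
W_a / W_b = -0.515 / -0.8391 = 0.6137.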